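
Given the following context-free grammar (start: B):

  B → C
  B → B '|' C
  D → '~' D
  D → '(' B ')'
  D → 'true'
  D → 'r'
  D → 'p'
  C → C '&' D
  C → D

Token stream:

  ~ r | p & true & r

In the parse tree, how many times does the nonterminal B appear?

2

[B [B [C [D ~ [D r]]]] | [C [C [C [D p]] & [D true]] & [D r]]]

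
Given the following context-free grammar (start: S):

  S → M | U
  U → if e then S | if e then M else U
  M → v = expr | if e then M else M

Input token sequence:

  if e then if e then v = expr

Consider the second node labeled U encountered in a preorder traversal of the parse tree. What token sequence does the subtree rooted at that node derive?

[S [U if e then [S [U if e then [S [M v = expr]]]]]]

if e then v = expr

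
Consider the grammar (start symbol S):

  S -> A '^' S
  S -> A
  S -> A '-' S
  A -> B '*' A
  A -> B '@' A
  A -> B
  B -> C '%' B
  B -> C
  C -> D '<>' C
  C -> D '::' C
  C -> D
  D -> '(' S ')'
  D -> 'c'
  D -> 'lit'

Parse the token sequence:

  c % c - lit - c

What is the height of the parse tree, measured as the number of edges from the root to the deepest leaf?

7

[S [A [B [C [D c]] % [B [C [D c]]]]] - [S [A [B [C [D lit]]]] - [S [A [B [C [D c]]]]]]]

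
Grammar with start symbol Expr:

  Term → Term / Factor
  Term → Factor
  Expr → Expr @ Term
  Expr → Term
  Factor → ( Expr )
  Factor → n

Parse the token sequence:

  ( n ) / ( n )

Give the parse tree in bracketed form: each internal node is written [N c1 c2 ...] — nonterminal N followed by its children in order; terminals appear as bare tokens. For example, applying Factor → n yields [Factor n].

[Expr [Term [Term [Factor ( [Expr [Term [Factor n]]] )]] / [Factor ( [Expr [Term [Factor n]]] )]]]

Expr
Term
Term / Factor
Factor / Factor
( Expr ) / Factor
( Term ) / Factor
( Factor ) / Factor
( n ) / Factor
( n ) / ( Expr )
( n ) / ( Term )
( n ) / ( Factor )
( n ) / ( n )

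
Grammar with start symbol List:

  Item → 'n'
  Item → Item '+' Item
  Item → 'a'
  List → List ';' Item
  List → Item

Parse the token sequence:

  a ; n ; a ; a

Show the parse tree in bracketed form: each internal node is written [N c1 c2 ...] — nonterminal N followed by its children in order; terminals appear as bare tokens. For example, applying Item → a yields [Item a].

[List [List [List [List [Item a]] ; [Item n]] ; [Item a]] ; [Item a]]

List
List ; Item
List ; Item ; Item
List ; Item ; Item ; Item
Item ; Item ; Item ; Item
a ; Item ; Item ; Item
a ; n ; Item ; Item
a ; n ; a ; Item
a ; n ; a ; a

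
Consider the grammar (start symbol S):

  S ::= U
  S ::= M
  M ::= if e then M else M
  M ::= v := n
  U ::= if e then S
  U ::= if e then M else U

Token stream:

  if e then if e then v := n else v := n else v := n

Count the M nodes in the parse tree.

[S [M if e then [M if e then [M v := n] else [M v := n]] else [M v := n]]]

5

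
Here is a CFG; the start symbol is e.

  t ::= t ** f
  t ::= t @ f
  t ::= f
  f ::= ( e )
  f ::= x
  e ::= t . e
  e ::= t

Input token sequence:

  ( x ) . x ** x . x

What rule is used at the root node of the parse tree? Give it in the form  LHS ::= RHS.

e ::= t . e

[e [t [f ( [e [t [f x]]] )]] . [e [t [t [f x]] ** [f x]] . [e [t [f x]]]]]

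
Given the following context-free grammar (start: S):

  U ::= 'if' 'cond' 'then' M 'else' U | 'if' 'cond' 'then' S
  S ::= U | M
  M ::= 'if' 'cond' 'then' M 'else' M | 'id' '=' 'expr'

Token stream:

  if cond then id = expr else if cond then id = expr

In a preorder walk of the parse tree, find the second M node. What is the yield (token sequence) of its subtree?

[S [U if cond then [M id = expr] else [U if cond then [S [M id = expr]]]]]

id = expr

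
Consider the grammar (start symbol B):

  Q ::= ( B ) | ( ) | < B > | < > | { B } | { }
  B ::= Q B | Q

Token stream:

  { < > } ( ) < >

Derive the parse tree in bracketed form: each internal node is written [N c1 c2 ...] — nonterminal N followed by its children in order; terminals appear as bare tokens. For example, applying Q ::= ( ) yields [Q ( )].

[B [Q { [B [Q < >]] }] [B [Q ( )] [B [Q < >]]]]

B
Q B
{ B } B
{ Q } B
{ < > } B
{ < > } Q B
{ < > } ( ) B
{ < > } ( ) Q
{ < > } ( ) < >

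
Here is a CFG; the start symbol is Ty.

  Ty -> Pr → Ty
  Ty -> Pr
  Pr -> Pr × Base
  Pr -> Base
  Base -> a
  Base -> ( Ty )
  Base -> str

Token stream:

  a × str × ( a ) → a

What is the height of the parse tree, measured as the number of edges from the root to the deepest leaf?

[Ty [Pr [Pr [Pr [Base a]] × [Base str]] × [Base ( [Ty [Pr [Base a]]] )]] → [Ty [Pr [Base a]]]]

6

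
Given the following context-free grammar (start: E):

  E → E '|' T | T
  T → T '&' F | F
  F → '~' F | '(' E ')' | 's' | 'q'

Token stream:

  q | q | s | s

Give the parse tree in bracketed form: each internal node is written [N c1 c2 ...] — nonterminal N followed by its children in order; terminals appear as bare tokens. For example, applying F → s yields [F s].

[E [E [E [E [T [F q]]] | [T [F q]]] | [T [F s]]] | [T [F s]]]

E
E | T
E | T | T
E | T | T | T
T | T | T | T
F | T | T | T
q | T | T | T
q | F | T | T
q | q | T | T
q | q | F | T
q | q | s | T
q | q | s | F
q | q | s | s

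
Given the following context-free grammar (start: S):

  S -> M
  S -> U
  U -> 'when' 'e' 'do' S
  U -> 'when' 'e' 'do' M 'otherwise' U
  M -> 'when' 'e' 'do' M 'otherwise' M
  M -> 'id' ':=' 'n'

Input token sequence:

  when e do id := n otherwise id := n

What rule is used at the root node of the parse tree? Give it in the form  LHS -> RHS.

S -> M

[S [M when e do [M id := n] otherwise [M id := n]]]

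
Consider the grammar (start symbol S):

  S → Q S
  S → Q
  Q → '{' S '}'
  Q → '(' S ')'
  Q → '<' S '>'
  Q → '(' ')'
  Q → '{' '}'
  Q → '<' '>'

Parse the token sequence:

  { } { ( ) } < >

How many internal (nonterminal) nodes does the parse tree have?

[S [Q { }] [S [Q { [S [Q ( )]] }] [S [Q < >]]]]

8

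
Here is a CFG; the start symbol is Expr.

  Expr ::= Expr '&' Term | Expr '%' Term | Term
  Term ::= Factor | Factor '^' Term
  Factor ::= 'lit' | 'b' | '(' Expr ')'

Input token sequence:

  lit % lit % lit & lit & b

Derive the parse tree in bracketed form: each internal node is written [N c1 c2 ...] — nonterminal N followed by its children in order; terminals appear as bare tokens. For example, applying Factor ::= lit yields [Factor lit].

[Expr [Expr [Expr [Expr [Expr [Term [Factor lit]]] % [Term [Factor lit]]] % [Term [Factor lit]]] & [Term [Factor lit]]] & [Term [Factor b]]]

Expr
Expr & Term
Expr & Term & Term
Expr % Term & Term & Term
Expr % Term % Term & Term & Term
Term % Term % Term & Term & Term
Factor % Term % Term & Term & Term
lit % Term % Term & Term & Term
lit % Factor % Term & Term & Term
lit % lit % Term & Term & Term
lit % lit % Factor & Term & Term
lit % lit % lit & Term & Term
lit % lit % lit & Factor & Term
lit % lit % lit & lit & Term
lit % lit % lit & lit & Factor
lit % lit % lit & lit & b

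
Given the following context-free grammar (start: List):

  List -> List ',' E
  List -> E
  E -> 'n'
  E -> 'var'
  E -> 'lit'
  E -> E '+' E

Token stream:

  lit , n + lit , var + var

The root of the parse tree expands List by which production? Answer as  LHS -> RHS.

List -> List ',' E

[List [List [List [E lit]] , [E [E n] + [E lit]]] , [E [E var] + [E var]]]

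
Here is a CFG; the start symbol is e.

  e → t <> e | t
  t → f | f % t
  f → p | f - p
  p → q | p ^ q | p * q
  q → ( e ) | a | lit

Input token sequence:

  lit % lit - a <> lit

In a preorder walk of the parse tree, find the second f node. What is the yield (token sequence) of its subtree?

[e [t [f [p [q lit]]] % [t [f [f [p [q lit]]] - [p [q a]]]]] <> [e [t [f [p [q lit]]]]]]

lit - a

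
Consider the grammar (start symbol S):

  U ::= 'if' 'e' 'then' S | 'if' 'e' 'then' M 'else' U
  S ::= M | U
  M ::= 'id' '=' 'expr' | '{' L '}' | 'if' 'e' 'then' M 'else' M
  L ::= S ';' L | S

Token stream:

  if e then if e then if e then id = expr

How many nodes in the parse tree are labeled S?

4

[S [U if e then [S [U if e then [S [U if e then [S [M id = expr]]]]]]]]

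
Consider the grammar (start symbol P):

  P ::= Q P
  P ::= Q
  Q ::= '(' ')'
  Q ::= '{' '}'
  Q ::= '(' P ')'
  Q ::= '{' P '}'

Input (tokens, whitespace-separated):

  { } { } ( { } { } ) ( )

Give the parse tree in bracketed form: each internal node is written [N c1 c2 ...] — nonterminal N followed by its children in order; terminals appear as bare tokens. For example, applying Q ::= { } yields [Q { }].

P
Q P
{ } P
{ } Q P
{ } { } P
{ } { } Q P
{ } { } ( P ) P
{ } { } ( Q P ) P
{ } { } ( { } P ) P
{ } { } ( { } Q ) P
{ } { } ( { } { } ) P
{ } { } ( { } { } ) Q
{ } { } ( { } { } ) ( )

[P [Q { }] [P [Q { }] [P [Q ( [P [Q { }] [P [Q { }]]] )] [P [Q ( )]]]]]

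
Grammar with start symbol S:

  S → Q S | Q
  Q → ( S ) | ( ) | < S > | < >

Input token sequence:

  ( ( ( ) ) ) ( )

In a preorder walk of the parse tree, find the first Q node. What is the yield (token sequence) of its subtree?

[S [Q ( [S [Q ( [S [Q ( )]] )]] )] [S [Q ( )]]]

( ( ( ) ) )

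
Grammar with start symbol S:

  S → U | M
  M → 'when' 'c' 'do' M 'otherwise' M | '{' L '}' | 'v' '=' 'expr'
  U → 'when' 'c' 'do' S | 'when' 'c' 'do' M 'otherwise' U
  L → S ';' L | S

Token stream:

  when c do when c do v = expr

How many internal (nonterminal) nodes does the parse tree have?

[S [U when c do [S [U when c do [S [M v = expr]]]]]]

6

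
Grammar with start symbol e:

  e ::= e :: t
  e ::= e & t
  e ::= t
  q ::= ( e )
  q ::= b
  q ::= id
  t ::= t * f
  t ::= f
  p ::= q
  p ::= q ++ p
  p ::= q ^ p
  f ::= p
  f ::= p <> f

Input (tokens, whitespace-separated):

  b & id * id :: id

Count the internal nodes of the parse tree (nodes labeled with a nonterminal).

[e [e [e [t [f [p [q b]]]]] & [t [t [f [p [q id]]]] * [f [p [q id]]]]] :: [t [f [p [q id]]]]]

19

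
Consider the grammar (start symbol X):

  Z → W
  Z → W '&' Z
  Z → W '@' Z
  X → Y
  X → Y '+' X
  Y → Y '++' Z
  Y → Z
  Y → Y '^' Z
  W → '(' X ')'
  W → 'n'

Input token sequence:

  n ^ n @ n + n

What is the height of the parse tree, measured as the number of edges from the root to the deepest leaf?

[X [Y [Y [Z [W n]]] ^ [Z [W n] @ [Z [W n]]]] + [X [Y [Z [W n]]]]]

5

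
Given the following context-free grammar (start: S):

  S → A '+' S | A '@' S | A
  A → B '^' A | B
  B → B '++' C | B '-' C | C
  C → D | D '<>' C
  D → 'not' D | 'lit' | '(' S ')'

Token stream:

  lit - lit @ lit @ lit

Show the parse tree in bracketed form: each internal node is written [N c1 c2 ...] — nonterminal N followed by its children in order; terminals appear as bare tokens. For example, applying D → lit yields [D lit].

[S [A [B [B [C [D lit]]] - [C [D lit]]]] @ [S [A [B [C [D lit]]]] @ [S [A [B [C [D lit]]]]]]]

S
A @ S
B @ S
B - C @ S
C - C @ S
D - C @ S
lit - C @ S
lit - D @ S
lit - lit @ S
lit - lit @ A @ S
lit - lit @ B @ S
lit - lit @ C @ S
lit - lit @ D @ S
lit - lit @ lit @ S
lit - lit @ lit @ A
lit - lit @ lit @ B
lit - lit @ lit @ C
lit - lit @ lit @ D
lit - lit @ lit @ lit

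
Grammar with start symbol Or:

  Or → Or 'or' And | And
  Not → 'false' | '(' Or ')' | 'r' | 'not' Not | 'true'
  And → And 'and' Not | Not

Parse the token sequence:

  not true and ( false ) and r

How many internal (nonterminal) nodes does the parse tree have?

11

[Or [And [And [And [Not not [Not true]]] and [Not ( [Or [And [Not false]]] )]] and [Not r]]]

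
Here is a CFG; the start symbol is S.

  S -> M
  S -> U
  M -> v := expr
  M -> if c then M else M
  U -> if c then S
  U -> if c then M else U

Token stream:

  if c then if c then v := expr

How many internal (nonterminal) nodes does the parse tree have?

[S [U if c then [S [U if c then [S [M v := expr]]]]]]

6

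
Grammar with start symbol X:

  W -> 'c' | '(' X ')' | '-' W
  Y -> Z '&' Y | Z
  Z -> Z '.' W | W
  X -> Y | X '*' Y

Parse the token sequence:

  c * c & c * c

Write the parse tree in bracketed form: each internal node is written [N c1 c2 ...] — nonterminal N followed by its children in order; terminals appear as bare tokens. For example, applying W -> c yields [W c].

X
X * Y
X * Y * Y
Y * Y * Y
Z * Y * Y
W * Y * Y
c * Y * Y
c * Z & Y * Y
c * W & Y * Y
c * c & Y * Y
c * c & Z * Y
c * c & W * Y
c * c & c * Y
c * c & c * Z
c * c & c * W
c * c & c * c

[X [X [X [Y [Z [W c]]]] * [Y [Z [W c]] & [Y [Z [W c]]]]] * [Y [Z [W c]]]]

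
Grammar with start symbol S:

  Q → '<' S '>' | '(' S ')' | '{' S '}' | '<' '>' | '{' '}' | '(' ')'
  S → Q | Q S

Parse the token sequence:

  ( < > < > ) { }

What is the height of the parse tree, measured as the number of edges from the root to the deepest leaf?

5

[S [Q ( [S [Q < >] [S [Q < >]]] )] [S [Q { }]]]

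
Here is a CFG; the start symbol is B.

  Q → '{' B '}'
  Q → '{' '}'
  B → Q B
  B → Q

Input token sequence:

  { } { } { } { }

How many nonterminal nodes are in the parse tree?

[B [Q { }] [B [Q { }] [B [Q { }] [B [Q { }]]]]]

8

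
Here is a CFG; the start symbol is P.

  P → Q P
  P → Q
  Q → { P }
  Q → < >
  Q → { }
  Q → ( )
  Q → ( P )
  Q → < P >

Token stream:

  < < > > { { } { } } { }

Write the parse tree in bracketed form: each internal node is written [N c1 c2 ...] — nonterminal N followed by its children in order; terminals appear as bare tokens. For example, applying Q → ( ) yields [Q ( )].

P
Q P
< P > P
< Q > P
< < > > P
< < > > Q P
< < > > { P } P
< < > > { Q P } P
< < > > { { } P } P
< < > > { { } Q } P
< < > > { { } { } } P
< < > > { { } { } } Q
< < > > { { } { } } { }

[P [Q < [P [Q < >]] >] [P [Q { [P [Q { }] [P [Q { }]]] }] [P [Q { }]]]]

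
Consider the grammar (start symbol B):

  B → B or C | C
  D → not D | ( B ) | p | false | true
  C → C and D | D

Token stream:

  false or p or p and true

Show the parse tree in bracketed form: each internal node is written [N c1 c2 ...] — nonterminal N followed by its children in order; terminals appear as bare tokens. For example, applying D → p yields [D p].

B
B or C
B or C or C
C or C or C
D or C or C
false or C or C
false or D or C
false or p or C
false or p or C and D
false or p or D and D
false or p or p and D
false or p or p and true

[B [B [B [C [D false]]] or [C [D p]]] or [C [C [D p]] and [D true]]]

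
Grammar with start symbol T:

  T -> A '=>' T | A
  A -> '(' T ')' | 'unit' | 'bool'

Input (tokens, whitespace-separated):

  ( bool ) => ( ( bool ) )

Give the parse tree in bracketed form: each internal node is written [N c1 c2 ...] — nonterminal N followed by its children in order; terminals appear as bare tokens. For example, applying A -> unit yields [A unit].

[T [A ( [T [A bool]] )] => [T [A ( [T [A ( [T [A bool]] )]] )]]]

T
A => T
( T ) => T
( A ) => T
( bool ) => T
( bool ) => A
( bool ) => ( T )
( bool ) => ( A )
( bool ) => ( ( T ) )
( bool ) => ( ( A ) )
( bool ) => ( ( bool ) )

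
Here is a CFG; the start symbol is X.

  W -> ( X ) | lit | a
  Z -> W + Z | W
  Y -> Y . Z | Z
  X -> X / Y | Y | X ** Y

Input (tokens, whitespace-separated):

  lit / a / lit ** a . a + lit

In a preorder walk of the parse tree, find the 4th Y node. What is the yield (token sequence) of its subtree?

[X [X [X [X [Y [Z [W lit]]]] / [Y [Z [W a]]]] / [Y [Z [W lit]]]] ** [Y [Y [Z [W a]]] . [Z [W a] + [Z [W lit]]]]]

a . a + lit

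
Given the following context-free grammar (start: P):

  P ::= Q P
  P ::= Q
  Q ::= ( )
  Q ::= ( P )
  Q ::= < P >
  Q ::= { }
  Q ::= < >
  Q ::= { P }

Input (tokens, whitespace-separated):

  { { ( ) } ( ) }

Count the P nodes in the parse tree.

4

[P [Q { [P [Q { [P [Q ( )]] }] [P [Q ( )]]] }]]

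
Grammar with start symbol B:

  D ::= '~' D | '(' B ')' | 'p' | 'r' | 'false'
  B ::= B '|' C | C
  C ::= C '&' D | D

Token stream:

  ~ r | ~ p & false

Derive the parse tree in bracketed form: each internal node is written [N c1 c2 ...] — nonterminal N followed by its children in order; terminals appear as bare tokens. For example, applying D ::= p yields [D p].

B
B | C
C | C
D | C
~ D | C
~ r | C
~ r | C & D
~ r | D & D
~ r | ~ D & D
~ r | ~ p & D
~ r | ~ p & false

[B [B [C [D ~ [D r]]]] | [C [C [D ~ [D p]]] & [D false]]]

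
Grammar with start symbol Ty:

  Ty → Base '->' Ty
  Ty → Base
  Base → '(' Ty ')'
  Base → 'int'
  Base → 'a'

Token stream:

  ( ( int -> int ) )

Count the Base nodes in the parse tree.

4

[Ty [Base ( [Ty [Base ( [Ty [Base int] -> [Ty [Base int]]] )]] )]]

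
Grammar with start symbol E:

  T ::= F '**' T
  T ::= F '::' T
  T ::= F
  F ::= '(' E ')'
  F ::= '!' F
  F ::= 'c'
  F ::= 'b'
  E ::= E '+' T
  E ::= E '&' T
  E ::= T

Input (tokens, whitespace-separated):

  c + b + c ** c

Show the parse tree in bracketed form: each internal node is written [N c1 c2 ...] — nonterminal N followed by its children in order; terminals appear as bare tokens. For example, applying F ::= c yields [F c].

E
E + T
E + T + T
T + T + T
F + T + T
c + T + T
c + F + T
c + b + T
c + b + F ** T
c + b + c ** T
c + b + c ** F
c + b + c ** c

[E [E [E [T [F c]]] + [T [F b]]] + [T [F c] ** [T [F c]]]]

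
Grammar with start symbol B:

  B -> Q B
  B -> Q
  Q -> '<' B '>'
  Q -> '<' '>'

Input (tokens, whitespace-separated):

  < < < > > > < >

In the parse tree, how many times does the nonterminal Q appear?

4

[B [Q < [B [Q < [B [Q < >]] >]] >] [B [Q < >]]]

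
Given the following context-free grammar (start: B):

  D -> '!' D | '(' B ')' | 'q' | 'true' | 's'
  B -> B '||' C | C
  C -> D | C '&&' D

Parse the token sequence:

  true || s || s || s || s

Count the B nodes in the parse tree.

5

[B [B [B [B [B [C [D true]]] || [C [D s]]] || [C [D s]]] || [C [D s]]] || [C [D s]]]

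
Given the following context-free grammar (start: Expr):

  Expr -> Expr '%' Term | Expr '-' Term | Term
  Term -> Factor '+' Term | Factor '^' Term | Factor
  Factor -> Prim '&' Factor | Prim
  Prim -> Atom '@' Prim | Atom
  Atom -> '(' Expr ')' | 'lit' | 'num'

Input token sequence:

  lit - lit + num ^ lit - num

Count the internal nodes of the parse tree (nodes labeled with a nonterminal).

23

[Expr [Expr [Expr [Term [Factor [Prim [Atom lit]]]]] - [Term [Factor [Prim [Atom lit]]] + [Term [Factor [Prim [Atom num]]] ^ [Term [Factor [Prim [Atom lit]]]]]]] - [Term [Factor [Prim [Atom num]]]]]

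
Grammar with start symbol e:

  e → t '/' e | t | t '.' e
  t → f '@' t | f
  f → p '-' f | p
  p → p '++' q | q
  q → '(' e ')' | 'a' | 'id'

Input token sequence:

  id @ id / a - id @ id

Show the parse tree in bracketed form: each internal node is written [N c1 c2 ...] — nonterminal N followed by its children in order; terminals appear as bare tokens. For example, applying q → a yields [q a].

[e [t [f [p [q id]]] @ [t [f [p [q id]]]]] / [e [t [f [p [q a]] - [f [p [q id]]]] @ [t [f [p [q id]]]]]]]

e
t / e
f @ t / e
p @ t / e
q @ t / e
id @ t / e
id @ f / e
id @ p / e
id @ q / e
id @ id / e
id @ id / t
id @ id / f @ t
id @ id / p - f @ t
id @ id / q - f @ t
id @ id / a - f @ t
id @ id / a - p @ t
id @ id / a - q @ t
id @ id / a - id @ t
id @ id / a - id @ f
id @ id / a - id @ p
id @ id / a - id @ q
id @ id / a - id @ id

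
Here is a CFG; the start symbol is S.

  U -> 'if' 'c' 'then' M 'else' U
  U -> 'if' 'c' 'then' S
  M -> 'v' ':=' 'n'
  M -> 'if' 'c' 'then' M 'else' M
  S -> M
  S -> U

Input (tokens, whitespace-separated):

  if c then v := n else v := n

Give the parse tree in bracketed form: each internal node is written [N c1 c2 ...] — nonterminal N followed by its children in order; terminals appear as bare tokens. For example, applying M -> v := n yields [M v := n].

S
M
if c then M else M
if c then v := n else M
if c then v := n else v := n

[S [M if c then [M v := n] else [M v := n]]]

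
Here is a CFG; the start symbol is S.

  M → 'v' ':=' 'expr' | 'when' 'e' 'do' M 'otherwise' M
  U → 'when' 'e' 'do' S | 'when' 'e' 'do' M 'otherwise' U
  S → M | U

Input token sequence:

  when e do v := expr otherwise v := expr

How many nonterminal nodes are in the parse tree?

4

[S [M when e do [M v := expr] otherwise [M v := expr]]]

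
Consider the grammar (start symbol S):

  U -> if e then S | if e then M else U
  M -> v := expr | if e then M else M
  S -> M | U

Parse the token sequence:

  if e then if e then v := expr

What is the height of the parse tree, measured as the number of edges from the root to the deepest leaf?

6

[S [U if e then [S [U if e then [S [M v := expr]]]]]]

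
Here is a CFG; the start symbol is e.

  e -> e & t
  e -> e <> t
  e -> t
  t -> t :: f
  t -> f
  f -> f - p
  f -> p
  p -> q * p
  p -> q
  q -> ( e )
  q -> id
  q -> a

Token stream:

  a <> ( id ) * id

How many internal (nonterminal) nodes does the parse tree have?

[e [e [t [f [p [q a]]]]] <> [t [f [p [q ( [e [t [f [p [q id]]]]] )] * [p [q id]]]]]]

17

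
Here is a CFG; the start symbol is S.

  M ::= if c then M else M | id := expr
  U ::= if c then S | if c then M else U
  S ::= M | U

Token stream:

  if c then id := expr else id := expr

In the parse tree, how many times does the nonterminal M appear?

[S [M if c then [M id := expr] else [M id := expr]]]

3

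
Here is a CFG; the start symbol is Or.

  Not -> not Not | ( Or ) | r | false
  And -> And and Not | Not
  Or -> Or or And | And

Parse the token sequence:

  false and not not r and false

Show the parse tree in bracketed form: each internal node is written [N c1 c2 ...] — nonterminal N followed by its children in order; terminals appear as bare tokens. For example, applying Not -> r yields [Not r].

Or
And
And and Not
And and Not and Not
Not and Not and Not
false and Not and Not
false and not Not and Not
false and not not Not and Not
false and not not r and Not
false and not not r and false

[Or [And [And [And [Not false]] and [Not not [Not not [Not r]]]] and [Not false]]]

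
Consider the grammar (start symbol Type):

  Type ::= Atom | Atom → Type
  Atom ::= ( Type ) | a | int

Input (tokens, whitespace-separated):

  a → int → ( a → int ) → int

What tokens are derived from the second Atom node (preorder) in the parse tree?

[Type [Atom a] → [Type [Atom int] → [Type [Atom ( [Type [Atom a] → [Type [Atom int]]] )] → [Type [Atom int]]]]]

int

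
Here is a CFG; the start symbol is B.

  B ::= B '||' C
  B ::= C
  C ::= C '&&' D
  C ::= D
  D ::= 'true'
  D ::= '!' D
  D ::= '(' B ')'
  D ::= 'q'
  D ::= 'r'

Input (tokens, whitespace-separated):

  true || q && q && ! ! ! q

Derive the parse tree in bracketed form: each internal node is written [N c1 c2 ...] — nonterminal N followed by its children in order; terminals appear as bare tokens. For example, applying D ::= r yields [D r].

B
B || C
C || C
D || C
true || C
true || C && D
true || C && D && D
true || D && D && D
true || q && D && D
true || q && q && D
true || q && q && ! D
true || q && q && ! ! D
true || q && q && ! ! ! D
true || q && q && ! ! ! q

[B [B [C [D true]]] || [C [C [C [D q]] && [D q]] && [D ! [D ! [D ! [D q]]]]]]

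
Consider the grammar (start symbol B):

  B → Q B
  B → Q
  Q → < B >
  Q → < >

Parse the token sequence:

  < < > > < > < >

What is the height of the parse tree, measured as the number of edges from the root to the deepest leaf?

[B [Q < [B [Q < >]] >] [B [Q < >] [B [Q < >]]]]

4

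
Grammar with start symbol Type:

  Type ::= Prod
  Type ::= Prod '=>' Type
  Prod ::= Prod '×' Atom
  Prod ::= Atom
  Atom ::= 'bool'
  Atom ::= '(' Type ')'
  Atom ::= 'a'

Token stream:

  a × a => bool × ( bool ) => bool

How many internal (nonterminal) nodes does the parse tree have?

16

[Type [Prod [Prod [Atom a]] × [Atom a]] => [Type [Prod [Prod [Atom bool]] × [Atom ( [Type [Prod [Atom bool]]] )]] => [Type [Prod [Atom bool]]]]]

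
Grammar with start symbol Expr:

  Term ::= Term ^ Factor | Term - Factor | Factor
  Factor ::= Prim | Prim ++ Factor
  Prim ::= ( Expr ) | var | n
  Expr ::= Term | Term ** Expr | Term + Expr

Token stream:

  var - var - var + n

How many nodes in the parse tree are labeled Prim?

[Expr [Term [Term [Term [Factor [Prim var]]] - [Factor [Prim var]]] - [Factor [Prim var]]] + [Expr [Term [Factor [Prim n]]]]]

4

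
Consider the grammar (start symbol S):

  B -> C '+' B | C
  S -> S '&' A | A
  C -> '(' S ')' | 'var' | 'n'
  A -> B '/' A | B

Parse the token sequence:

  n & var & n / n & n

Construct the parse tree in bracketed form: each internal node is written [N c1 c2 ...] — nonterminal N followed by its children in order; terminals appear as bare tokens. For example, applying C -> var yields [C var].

[S [S [S [S [A [B [C n]]]] & [A [B [C var]]]] & [A [B [C n]] / [A [B [C n]]]]] & [A [B [C n]]]]

S
S & A
S & A & A
S & A & A & A
A & A & A & A
B & A & A & A
C & A & A & A
n & A & A & A
n & B & A & A
n & C & A & A
n & var & A & A
n & var & B / A & A
n & var & C / A & A
n & var & n / A & A
n & var & n / B & A
n & var & n / C & A
n & var & n / n & A
n & var & n / n & B
n & var & n / n & C
n & var & n / n & n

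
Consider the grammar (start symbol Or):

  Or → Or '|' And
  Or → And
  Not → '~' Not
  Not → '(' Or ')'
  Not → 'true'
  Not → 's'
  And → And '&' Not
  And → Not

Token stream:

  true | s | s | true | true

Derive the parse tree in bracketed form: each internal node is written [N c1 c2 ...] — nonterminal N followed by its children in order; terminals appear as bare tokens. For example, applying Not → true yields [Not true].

[Or [Or [Or [Or [Or [And [Not true]]] | [And [Not s]]] | [And [Not s]]] | [And [Not true]]] | [And [Not true]]]

Or
Or | And
Or | And | And
Or | And | And | And
Or | And | And | And | And
And | And | And | And | And
Not | And | And | And | And
true | And | And | And | And
true | Not | And | And | And
true | s | And | And | And
true | s | Not | And | And
true | s | s | And | And
true | s | s | Not | And
true | s | s | true | And
true | s | s | true | Not
true | s | s | true | true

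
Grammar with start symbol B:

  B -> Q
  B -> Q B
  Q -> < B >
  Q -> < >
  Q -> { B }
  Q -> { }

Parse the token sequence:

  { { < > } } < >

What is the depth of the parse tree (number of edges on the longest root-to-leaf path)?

[B [Q { [B [Q { [B [Q < >]] }]] }] [B [Q < >]]]

6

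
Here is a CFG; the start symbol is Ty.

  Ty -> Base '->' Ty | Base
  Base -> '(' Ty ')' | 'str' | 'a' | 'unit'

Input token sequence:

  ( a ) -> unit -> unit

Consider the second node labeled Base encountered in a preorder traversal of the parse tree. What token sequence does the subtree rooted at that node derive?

[Ty [Base ( [Ty [Base a]] )] -> [Ty [Base unit] -> [Ty [Base unit]]]]

a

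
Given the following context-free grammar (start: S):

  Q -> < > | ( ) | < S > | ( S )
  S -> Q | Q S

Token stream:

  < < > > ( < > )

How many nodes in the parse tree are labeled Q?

[S [Q < [S [Q < >]] >] [S [Q ( [S [Q < >]] )]]]

4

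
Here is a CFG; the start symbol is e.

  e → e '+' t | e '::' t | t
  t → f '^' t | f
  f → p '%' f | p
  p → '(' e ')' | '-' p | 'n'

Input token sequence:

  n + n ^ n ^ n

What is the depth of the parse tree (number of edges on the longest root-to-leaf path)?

6

[e [e [t [f [p n]]]] + [t [f [p n]] ^ [t [f [p n]] ^ [t [f [p n]]]]]]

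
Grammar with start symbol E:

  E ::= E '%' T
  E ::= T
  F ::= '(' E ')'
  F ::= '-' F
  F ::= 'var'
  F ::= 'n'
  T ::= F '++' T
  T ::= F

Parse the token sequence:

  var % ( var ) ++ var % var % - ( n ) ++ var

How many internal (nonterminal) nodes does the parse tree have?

[E [E [E [E [T [F var]]] % [T [F ( [E [T [F var]]] )] ++ [T [F var]]]] % [T [F var]]] % [T [F - [F ( [E [T [F n]]] )]] ++ [T [F var]]]]

23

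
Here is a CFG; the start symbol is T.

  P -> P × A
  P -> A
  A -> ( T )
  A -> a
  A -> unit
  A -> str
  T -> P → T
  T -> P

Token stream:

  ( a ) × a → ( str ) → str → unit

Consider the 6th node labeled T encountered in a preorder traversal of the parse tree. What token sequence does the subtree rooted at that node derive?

[T [P [P [A ( [T [P [A a]]] )]] × [A a]] → [T [P [A ( [T [P [A str]]] )]] → [T [P [A str]] → [T [P [A unit]]]]]]

unit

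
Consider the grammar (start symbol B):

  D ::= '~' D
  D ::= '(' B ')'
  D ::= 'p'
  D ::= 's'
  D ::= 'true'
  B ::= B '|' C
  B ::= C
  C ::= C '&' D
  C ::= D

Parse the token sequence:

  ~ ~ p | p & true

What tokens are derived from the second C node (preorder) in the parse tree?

[B [B [C [D ~ [D ~ [D p]]]]] | [C [C [D p]] & [D true]]]

p & true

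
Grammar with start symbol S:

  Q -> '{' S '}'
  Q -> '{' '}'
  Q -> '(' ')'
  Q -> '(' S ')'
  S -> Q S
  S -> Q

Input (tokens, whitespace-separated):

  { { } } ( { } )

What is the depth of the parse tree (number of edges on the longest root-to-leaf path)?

[S [Q { [S [Q { }]] }] [S [Q ( [S [Q { }]] )]]]

5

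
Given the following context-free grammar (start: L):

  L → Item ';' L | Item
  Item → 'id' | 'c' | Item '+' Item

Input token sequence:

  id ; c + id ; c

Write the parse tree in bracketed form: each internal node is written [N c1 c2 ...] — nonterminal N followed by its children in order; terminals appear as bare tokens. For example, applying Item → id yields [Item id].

[L [Item id] ; [L [Item [Item c] + [Item id]] ; [L [Item c]]]]

L
Item ; L
id ; L
id ; Item ; L
id ; Item + Item ; L
id ; c + Item ; L
id ; c + id ; L
id ; c + id ; Item
id ; c + id ; c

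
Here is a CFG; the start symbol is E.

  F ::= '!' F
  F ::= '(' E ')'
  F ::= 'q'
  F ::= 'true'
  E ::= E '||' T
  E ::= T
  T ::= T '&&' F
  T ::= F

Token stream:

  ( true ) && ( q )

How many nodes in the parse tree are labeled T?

[E [T [T [F ( [E [T [F true]]] )]] && [F ( [E [T [F q]]] )]]]

4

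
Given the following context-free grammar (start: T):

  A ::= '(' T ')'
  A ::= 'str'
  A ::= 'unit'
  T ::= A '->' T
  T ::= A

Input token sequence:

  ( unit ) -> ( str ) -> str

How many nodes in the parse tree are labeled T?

[T [A ( [T [A unit]] )] -> [T [A ( [T [A str]] )] -> [T [A str]]]]

5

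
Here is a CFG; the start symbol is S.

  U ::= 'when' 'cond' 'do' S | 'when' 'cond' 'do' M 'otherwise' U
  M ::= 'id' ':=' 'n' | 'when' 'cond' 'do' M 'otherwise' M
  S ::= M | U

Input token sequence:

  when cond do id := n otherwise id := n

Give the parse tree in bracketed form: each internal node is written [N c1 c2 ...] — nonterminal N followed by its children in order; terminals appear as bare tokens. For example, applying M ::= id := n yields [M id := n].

S
M
when cond do M otherwise M
when cond do id := n otherwise M
when cond do id := n otherwise id := n

[S [M when cond do [M id := n] otherwise [M id := n]]]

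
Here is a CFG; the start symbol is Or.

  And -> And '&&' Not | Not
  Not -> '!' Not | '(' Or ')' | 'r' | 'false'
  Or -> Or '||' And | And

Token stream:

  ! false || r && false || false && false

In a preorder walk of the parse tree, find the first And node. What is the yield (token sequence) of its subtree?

! false

[Or [Or [Or [And [Not ! [Not false]]]] || [And [And [Not r]] && [Not false]]] || [And [And [Not false]] && [Not false]]]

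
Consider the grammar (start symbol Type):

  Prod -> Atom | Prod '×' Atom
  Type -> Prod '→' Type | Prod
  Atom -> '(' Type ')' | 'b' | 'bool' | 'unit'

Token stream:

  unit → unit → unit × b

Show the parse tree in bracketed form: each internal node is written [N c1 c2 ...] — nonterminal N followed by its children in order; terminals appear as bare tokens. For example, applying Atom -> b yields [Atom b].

[Type [Prod [Atom unit]] → [Type [Prod [Atom unit]] → [Type [Prod [Prod [Atom unit]] × [Atom b]]]]]

Type
Prod → Type
Atom → Type
unit → Type
unit → Prod → Type
unit → Atom → Type
unit → unit → Type
unit → unit → Prod
unit → unit → Prod × Atom
unit → unit → Atom × Atom
unit → unit → unit × Atom
unit → unit → unit × b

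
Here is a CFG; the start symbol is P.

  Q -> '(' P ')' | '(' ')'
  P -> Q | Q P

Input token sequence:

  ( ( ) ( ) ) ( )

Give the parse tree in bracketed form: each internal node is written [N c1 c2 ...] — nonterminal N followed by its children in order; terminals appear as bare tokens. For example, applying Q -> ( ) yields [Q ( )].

[P [Q ( [P [Q ( )] [P [Q ( )]]] )] [P [Q ( )]]]

P
Q P
( P ) P
( Q P ) P
( ( ) P ) P
( ( ) Q ) P
( ( ) ( ) ) P
( ( ) ( ) ) Q
( ( ) ( ) ) ( )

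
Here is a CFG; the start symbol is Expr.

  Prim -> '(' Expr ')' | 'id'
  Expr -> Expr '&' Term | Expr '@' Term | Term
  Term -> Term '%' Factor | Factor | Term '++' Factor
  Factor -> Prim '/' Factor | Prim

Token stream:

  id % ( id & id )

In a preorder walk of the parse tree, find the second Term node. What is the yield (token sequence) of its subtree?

id

[Expr [Term [Term [Factor [Prim id]]] % [Factor [Prim ( [Expr [Expr [Term [Factor [Prim id]]]] & [Term [Factor [Prim id]]]] )]]]]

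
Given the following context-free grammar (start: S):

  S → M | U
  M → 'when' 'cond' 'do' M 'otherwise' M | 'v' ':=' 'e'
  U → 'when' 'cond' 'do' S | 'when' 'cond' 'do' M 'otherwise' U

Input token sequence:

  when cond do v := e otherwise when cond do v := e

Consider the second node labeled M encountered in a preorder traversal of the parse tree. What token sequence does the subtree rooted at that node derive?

v := e

[S [U when cond do [M v := e] otherwise [U when cond do [S [M v := e]]]]]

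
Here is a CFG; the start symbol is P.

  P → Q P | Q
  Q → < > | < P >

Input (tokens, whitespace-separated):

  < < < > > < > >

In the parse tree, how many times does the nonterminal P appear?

[P [Q < [P [Q < [P [Q < >]] >] [P [Q < >]]] >]]

4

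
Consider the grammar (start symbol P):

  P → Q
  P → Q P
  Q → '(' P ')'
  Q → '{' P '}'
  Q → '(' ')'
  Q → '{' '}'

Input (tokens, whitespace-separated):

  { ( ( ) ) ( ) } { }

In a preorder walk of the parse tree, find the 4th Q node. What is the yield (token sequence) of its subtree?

[P [Q { [P [Q ( [P [Q ( )]] )] [P [Q ( )]]] }] [P [Q { }]]]

( )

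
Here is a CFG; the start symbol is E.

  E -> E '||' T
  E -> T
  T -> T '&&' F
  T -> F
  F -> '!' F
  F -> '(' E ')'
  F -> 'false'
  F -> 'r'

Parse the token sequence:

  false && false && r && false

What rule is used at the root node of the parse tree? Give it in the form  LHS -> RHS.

[E [T [T [T [T [F false]] && [F false]] && [F r]] && [F false]]]

E -> T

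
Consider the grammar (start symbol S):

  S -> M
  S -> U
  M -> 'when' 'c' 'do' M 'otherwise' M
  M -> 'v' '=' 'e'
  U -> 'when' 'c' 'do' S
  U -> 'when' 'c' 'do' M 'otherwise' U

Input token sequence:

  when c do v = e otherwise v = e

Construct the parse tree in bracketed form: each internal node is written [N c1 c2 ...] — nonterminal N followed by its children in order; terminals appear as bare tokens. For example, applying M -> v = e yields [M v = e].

[S [M when c do [M v = e] otherwise [M v = e]]]

S
M
when c do M otherwise M
when c do v = e otherwise M
when c do v = e otherwise v = e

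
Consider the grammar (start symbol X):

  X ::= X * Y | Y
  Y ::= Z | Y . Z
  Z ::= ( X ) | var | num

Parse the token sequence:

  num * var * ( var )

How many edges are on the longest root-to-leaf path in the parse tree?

6

[X [X [X [Y [Z num]]] * [Y [Z var]]] * [Y [Z ( [X [Y [Z var]]] )]]]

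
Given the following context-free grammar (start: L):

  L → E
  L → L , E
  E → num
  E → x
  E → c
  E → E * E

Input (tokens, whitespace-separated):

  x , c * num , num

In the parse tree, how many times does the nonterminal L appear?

[L [L [L [E x]] , [E [E c] * [E num]]] , [E num]]

3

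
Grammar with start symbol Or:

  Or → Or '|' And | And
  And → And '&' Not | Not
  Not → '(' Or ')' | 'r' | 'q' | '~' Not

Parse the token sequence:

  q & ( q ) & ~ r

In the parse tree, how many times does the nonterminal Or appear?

2

[Or [And [And [And [Not q]] & [Not ( [Or [And [Not q]]] )]] & [Not ~ [Not r]]]]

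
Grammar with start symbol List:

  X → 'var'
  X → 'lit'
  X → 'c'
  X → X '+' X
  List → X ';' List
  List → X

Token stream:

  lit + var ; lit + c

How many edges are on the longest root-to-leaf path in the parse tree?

4

[List [X [X lit] + [X var]] ; [List [X [X lit] + [X c]]]]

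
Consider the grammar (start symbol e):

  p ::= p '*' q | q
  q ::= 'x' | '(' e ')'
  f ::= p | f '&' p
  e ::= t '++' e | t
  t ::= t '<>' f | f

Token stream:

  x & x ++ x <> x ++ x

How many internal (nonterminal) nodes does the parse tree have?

22

[e [t [f [f [p [q x]]] & [p [q x]]]] ++ [e [t [t [f [p [q x]]]] <> [f [p [q x]]]] ++ [e [t [f [p [q x]]]]]]]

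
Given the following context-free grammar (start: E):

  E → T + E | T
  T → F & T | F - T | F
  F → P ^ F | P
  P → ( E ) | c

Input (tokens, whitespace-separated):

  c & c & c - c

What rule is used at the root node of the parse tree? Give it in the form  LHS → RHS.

[E [T [F [P c]] & [T [F [P c]] & [T [F [P c]] - [T [F [P c]]]]]]]

E → T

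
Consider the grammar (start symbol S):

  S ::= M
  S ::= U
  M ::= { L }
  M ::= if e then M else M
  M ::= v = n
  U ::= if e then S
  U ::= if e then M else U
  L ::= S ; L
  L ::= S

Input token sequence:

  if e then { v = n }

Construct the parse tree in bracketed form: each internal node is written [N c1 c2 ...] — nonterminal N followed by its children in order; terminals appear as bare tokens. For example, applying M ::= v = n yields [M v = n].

[S [U if e then [S [M { [L [S [M v = n]]] }]]]]

S
U
if e then S
if e then M
if e then { L }
if e then { S }
if e then { M }
if e then { v = n }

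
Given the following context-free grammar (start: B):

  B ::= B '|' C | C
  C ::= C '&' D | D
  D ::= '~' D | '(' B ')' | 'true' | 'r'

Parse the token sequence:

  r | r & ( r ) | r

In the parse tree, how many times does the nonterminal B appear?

[B [B [B [C [D r]]] | [C [C [D r]] & [D ( [B [C [D r]]] )]]] | [C [D r]]]

4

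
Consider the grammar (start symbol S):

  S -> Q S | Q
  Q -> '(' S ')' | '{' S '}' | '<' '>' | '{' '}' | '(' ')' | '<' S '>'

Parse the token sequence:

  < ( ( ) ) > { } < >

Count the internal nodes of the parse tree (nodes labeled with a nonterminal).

10

[S [Q < [S [Q ( [S [Q ( )]] )]] >] [S [Q { }] [S [Q < >]]]]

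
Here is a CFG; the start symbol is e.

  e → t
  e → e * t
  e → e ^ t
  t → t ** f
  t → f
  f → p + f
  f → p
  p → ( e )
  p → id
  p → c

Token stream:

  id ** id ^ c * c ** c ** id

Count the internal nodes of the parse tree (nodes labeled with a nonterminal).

[e [e [e [t [t [f [p id]]] ** [f [p id]]]] ^ [t [f [p c]]]] * [t [t [t [f [p c]]] ** [f [p c]]] ** [f [p id]]]]

21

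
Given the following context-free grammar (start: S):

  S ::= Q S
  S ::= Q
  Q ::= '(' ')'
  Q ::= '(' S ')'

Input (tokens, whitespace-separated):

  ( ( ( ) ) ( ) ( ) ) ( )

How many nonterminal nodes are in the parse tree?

[S [Q ( [S [Q ( [S [Q ( )]] )] [S [Q ( )] [S [Q ( )]]]] )] [S [Q ( )]]]

12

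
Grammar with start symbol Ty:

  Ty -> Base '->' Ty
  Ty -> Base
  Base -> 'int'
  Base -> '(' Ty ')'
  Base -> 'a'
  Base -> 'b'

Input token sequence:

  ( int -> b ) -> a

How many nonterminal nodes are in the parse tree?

[Ty [Base ( [Ty [Base int] -> [Ty [Base b]]] )] -> [Ty [Base a]]]

8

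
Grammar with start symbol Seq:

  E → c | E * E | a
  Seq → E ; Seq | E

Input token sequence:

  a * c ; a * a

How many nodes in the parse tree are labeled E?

[Seq [E [E a] * [E c]] ; [Seq [E [E a] * [E a]]]]

6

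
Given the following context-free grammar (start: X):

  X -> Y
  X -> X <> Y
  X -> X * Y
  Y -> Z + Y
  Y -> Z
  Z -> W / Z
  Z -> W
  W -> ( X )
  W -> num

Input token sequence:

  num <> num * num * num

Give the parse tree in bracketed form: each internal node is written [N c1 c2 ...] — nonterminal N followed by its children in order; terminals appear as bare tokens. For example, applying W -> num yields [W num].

X
X * Y
X * Y * Y
X <> Y * Y * Y
Y <> Y * Y * Y
Z <> Y * Y * Y
W <> Y * Y * Y
num <> Y * Y * Y
num <> Z * Y * Y
num <> W * Y * Y
num <> num * Y * Y
num <> num * Z * Y
num <> num * W * Y
num <> num * num * Y
num <> num * num * Z
num <> num * num * W
num <> num * num * num

[X [X [X [X [Y [Z [W num]]]] <> [Y [Z [W num]]]] * [Y [Z [W num]]]] * [Y [Z [W num]]]]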